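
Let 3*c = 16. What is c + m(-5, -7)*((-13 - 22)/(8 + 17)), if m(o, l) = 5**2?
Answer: -89/3 ≈ -29.667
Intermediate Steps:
m(o, l) = 25
c = 16/3 (c = (1/3)*16 = 16/3 ≈ 5.3333)
c + m(-5, -7)*((-13 - 22)/(8 + 17)) = 16/3 + 25*((-13 - 22)/(8 + 17)) = 16/3 + 25*(-35/25) = 16/3 + 25*(-35*1/25) = 16/3 + 25*(-7/5) = 16/3 - 35 = -89/3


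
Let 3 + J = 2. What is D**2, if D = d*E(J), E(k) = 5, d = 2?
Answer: 100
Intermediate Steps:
J = -1 (J = -3 + 2 = -1)
D = 10 (D = 2*5 = 10)
D**2 = 10**2 = 100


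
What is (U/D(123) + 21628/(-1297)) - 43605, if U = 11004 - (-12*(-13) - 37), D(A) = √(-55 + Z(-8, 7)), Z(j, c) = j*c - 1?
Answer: -56577313/1297 - 1555*I*√7/4 ≈ -43622.0 - 1028.5*I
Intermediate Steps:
Z(j, c) = -1 + c*j (Z(j, c) = c*j - 1 = -1 + c*j)
D(A) = 4*I*√7 (D(A) = √(-55 + (-1 + 7*(-8))) = √(-55 + (-1 - 56)) = √(-55 - 57) = √(-112) = 4*I*√7)
U = 10885 (U = 11004 - (156 - 37) = 11004 - 1*119 = 11004 - 119 = 10885)
(U/D(123) + 21628/(-1297)) - 43605 = (10885/((4*I*√7)) + 21628/(-1297)) - 43605 = (10885*(-I*√7/28) + 21628*(-1/1297)) - 43605 = (-1555*I*√7/4 - 21628/1297) - 43605 = (-21628/1297 - 1555*I*√7/4) - 43605 = -56577313/1297 - 1555*I*√7/4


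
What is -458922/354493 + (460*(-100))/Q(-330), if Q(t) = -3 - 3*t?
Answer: -16759634014/349884591 ≈ -47.900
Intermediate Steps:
-458922/354493 + (460*(-100))/Q(-330) = -458922/354493 + (460*(-100))/(-3 - 3*(-330)) = -458922*1/354493 - 46000/(-3 + 990) = -458922/354493 - 46000/987 = -16759634014/349884591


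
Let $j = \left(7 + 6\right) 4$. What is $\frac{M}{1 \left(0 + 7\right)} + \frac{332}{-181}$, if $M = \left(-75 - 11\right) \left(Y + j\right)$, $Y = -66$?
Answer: $\frac{30800}{181} \approx 170.17$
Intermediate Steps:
$j = 52$ ($j = 13 \cdot 4 = 52$)
$M = 1204$ ($M = \left(-75 - 11\right) \left(-66 + 52\right) = \left(-86\right) \left(-14\right) = 1204$)
$\frac{M}{1 \left(0 + 7\right)} + \frac{332}{-181} = \frac{1204}{1 \left(0 + 7\right)} + \frac{332}{-181} = \frac{1204}{1 \cdot 7} + 332 \left(- \frac{1}{181}\right) = \frac{1204}{7} - \frac{332}{181} = 1204 \cdot \frac{1}{7} - \frac{332}{181} = 172 - \frac{332}{181} = \frac{30800}{181}$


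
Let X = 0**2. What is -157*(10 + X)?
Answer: -1570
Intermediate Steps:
X = 0
-157*(10 + X) = -157*(10 + 0) = -157*10 = -1570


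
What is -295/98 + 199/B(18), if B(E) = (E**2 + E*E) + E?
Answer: -44242/16317 ≈ -2.7114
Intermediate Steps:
B(E) = E + 2*E**2 (B(E) = (E**2 + E**2) + E = 2*E**2 + E = E + 2*E**2)
-295/98 + 199/B(18) = -295/98 + 199/((18*(1 + 2*18))) = -295*1/98 + 199/((18*(1 + 36))) = -295/98 + 199/((18*37)) = -295/98 + 199/666 = -44242/16317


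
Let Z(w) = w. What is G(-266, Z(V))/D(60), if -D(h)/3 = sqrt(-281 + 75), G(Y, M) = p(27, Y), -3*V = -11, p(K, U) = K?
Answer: 9*I*sqrt(206)/206 ≈ 0.62706*I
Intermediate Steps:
V = 11/3 (V = -1/3*(-11) = 11/3 ≈ 3.6667)
G(Y, M) = 27
D(h) = -3*I*sqrt(206) (D(h) = -3*sqrt(-281 + 75) = -3*I*sqrt(206))
G(-266, Z(V))/D(60) = 27/((-3*I*sqrt(206))) = 27*(I*sqrt(206)/618) = 9*I*sqrt(206)/206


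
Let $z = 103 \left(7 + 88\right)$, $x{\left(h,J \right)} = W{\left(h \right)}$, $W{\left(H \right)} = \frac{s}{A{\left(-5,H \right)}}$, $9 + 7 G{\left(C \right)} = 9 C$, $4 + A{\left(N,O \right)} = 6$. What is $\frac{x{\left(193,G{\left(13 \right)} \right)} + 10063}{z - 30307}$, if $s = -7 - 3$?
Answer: $- \frac{5029}{10261} \approx -0.49011$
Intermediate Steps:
$A{\left(N,O \right)} = 2$ ($A{\left(N,O \right)} = -4 + 6 = 2$)
$G{\left(C \right)} = - \frac{9}{7} + \frac{9 C}{7}$
$s = -10$ ($s = -7 - 3 = -10$)
$W{\left(H \right)} = -5$ ($W{\left(H \right)} = - \frac{10}{2} = \left(-10\right) \frac{1}{2} = -5$)
$x{\left(h,J \right)} = -5$
$z = 9785$ ($z = 103 \cdot 95 = 9785$)
$\frac{x{\left(193,G{\left(13 \right)} \right)} + 10063}{z - 30307} = \frac{-5 + 10063}{9785 - 30307} = \frac{10058}{-20522} = 10058 \left(- \frac{1}{20522}\right) = - \frac{5029}{10261}$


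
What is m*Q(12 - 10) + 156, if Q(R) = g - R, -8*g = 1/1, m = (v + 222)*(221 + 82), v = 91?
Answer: -1611015/8 ≈ -2.0138e+5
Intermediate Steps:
m = 94839 (m = (91 + 222)*(221 + 82) = 313*303 = 94839)
g = -⅛ (g = -⅛/1 = -⅛*1 = -⅛ ≈ -0.12500)
Q(R) = -⅛ - R
m*Q(12 - 10) + 156 = 94839*(-⅛ - (12 - 10)) + 156 = 94839*(-⅛ - 1*2) + 156 = 94839*(-⅛ - 2) + 156 = 94839*(-17/8) + 156 = -1612263/8 + 156 = -1611015/8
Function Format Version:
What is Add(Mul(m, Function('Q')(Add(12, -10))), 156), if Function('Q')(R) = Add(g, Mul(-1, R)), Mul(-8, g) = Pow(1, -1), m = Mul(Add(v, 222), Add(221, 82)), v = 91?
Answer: Rational(-1611015, 8) ≈ -2.0138e+5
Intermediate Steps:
m = 94839 (m = Mul(Add(91, 222), Add(221, 82)) = Mul(313, 303) = 94839)
g = Rational(-1, 8) (g = Mul(Rational(-1, 8), Pow(1, -1)) = Mul(Rational(-1, 8), 1) = Rational(-1, 8) ≈ -0.12500)
Function('Q')(R) = Add(Rational(-1, 8), Mul(-1, R))
Add(Mul(m, Function('Q')(Add(12, -10))), 156) = Add(Mul(94839, Add(Rational(-1, 8), Mul(-1, Add(12, -10)))), 156) = Add(Mul(94839, Add(Rational(-1, 8), Mul(-1, 2))), 156) = Add(Mul(94839, Add(Rational(-1, 8), -2)), 156) = Add(Mul(94839, Rational(-17, 8)), 156) = Add(Rational(-1612263, 8), 156) = Rational(-1611015, 8)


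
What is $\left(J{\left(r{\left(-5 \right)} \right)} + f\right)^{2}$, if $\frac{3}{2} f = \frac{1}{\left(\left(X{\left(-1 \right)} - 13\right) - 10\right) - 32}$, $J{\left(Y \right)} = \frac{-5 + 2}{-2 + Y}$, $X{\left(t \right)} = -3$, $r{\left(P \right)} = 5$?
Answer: $\frac{7744}{7569} \approx 1.0231$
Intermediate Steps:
$J{\left(Y \right)} = - \frac{3}{-2 + Y}$
$f = - \frac{1}{87}$ ($f = \frac{2}{3 \left(\left(\left(-3 - 13\right) - 10\right) - 32\right)} = \frac{2}{3 \left(\left(-16 - 10\right) - 32\right)} = \frac{2}{3 \left(-26 - 32\right)} = \frac{2}{3 \left(-58\right)} = \frac{2}{3} \left(- \frac{1}{58}\right) = - \frac{1}{87} \approx -0.011494$)
$\left(J{\left(r{\left(-5 \right)} \right)} + f\right)^{2} = \left(- \frac{3}{-2 + 5} - \frac{1}{87}\right)^{2} = \left(- \frac{3}{3} - \frac{1}{87}\right)^{2} = \left(\left(-3\right) \frac{1}{3} - \frac{1}{87}\right)^{2} = \left(-1 - \frac{1}{87}\right)^{2} = \left(- \frac{88}{87}\right)^{2} = \frac{7744}{7569}$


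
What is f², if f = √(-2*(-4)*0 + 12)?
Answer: 12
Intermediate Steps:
f = 2*√3 (f = √(8*0 + 12) = √(0 + 12) = √12 = 2*√3 ≈ 3.4641)
f² = (2*√3)² = 12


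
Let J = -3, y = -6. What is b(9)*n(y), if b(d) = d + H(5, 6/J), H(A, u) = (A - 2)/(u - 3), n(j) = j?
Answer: -252/5 ≈ -50.400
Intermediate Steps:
H(A, u) = (-2 + A)/(-3 + u)
b(d) = -⅗ + d (b(d) = d + (-2 + 5)/(-3 + 6/(-3)) = d + 3/(-3 + 6*(-⅓)) = d + 3/(-3 - 2) = d + 3/(-5) = d - ⅕*3 = d - ⅗ = -⅗ + d)
b(9)*n(y) = (-⅗ + 9)*(-6) = (42/5)*(-6) = -252/5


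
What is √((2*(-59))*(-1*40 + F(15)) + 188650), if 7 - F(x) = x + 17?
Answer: 4*√12270 ≈ 443.08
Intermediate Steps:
F(x) = -10 - x (F(x) = 7 - (x + 17) = 7 - (17 + x) = 7 + (-17 - x) = -10 - x)
√((2*(-59))*(-1*40 + F(15)) + 188650) = √((2*(-59))*(-1*40 + (-10 - 1*15)) + 188650) = √(-118*(-40 + (-10 - 15)) + 188650) = √(-118*(-40 - 25) + 188650) = √(-118*(-65) + 188650) = √(7670 + 188650) = √196320 = 4*√12270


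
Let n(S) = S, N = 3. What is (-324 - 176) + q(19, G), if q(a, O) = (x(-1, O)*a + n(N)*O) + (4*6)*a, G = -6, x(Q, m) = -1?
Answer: -81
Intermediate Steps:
q(a, O) = 3*O + 23*a (q(a, O) = (-a + 3*O) + (4*6)*a = (-a + 3*O) + 24*a = 3*O + 23*a)
(-324 - 176) + q(19, G) = (-324 - 176) + (3*(-6) + 23*19) = -500 + (-18 + 437) = -500 + 419 = -81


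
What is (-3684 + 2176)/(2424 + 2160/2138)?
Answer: -403013/648084 ≈ -0.62185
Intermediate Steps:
(-3684 + 2176)/(2424 + 2160/2138) = -1508/(2424 + 2160*(1/2138)) = -1508/(2424 + 1080/1069) = -1508/2592336/1069 = -1508*1069/2592336 = -403013/648084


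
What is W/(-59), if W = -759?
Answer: 759/59 ≈ 12.864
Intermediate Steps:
W/(-59) = -759/(-59) = -759*(-1/59) = 759/59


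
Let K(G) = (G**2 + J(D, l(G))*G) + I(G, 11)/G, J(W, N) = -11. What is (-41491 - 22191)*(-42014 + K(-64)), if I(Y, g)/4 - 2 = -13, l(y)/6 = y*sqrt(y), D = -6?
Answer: 18958545333/8 ≈ 2.3698e+9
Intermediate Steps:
l(y) = 6*y**(3/2) (l(y) = 6*(y*sqrt(y)) = 6*y**(3/2))
I(Y, g) = -44 (I(Y, g) = 8 + 4*(-13) = 8 - 52 = -44)
K(G) = G**2 - 44/G - 11*G (K(G) = (G**2 - 11*G) - 44/G = G**2 - 44/G - 11*G)
(-41491 - 22191)*(-42014 + K(-64)) = (-41491 - 22191)*(-42014 + (-44 + (-64)**2*(-11 - 64))/(-64)) = -63682*(-42014 - (-44 + 4096*(-75))/64) = -63682*(-42014 - (-44 - 307200)/64) = -63682*(-42014 - 1/64*(-307244)) = -63682*(-42014 + 76811/16) = -63682*(-595413/16) = 18958545333/8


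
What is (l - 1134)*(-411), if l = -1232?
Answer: 972426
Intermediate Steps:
(l - 1134)*(-411) = (-1232 - 1134)*(-411) = -2366*(-411) = 972426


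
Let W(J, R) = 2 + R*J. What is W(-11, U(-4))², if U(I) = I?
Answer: 2116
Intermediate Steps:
W(J, R) = 2 + J*R
W(-11, U(-4))² = (2 - 11*(-4))² = (2 + 44)² = 46² = 2116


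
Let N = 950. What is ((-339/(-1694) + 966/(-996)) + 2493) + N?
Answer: 241992228/70301 ≈ 3442.2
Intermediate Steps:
((-339/(-1694) + 966/(-996)) + 2493) + N = ((-339/(-1694) + 966/(-996)) + 2493) + 950 = ((-339*(-1/1694) + 966*(-1/996)) + 2493) + 950 = ((339/1694 - 161/166) + 2493) + 950 = (-54115/70301 + 2493) + 950 = 175206278/70301 + 950 = 241992228/70301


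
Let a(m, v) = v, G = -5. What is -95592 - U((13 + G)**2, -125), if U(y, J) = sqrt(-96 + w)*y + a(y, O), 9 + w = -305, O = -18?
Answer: -95574 - 64*I*sqrt(410) ≈ -95574.0 - 1295.9*I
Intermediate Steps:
w = -314 (w = -9 - 305 = -314)
U(y, J) = -18 + I*y*sqrt(410) (U(y, J) = sqrt(-96 - 314)*y - 18 = sqrt(-410)*y - 18 = (I*sqrt(410))*y - 18 = I*y*sqrt(410) - 18 = -18 + I*y*sqrt(410))
-95592 - U((13 + G)**2, -125) = -95592 - (-18 + I*(13 - 5)**2*sqrt(410)) = -95592 - (-18 + I*8**2*sqrt(410)) = -95592 - (-18 + I*64*sqrt(410)) = -95592 - (-18 + 64*I*sqrt(410)) = -95592 + (18 - 64*I*sqrt(410)) = -95574 - 64*I*sqrt(410)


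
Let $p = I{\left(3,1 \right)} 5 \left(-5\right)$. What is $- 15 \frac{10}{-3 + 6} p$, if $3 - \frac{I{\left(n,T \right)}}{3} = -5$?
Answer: $30000$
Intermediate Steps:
$I{\left(n,T \right)} = 24$ ($I{\left(n,T \right)} = 9 - -15 = 9 + 15 = 24$)
$p = -600$ ($p = 24 \cdot 5 \left(-5\right) = 120 \left(-5\right) = -600$)
$- 15 \frac{10}{-3 + 6} p = - 15 \frac{10}{-3 + 6} \left(-600\right) = - 15 \cdot \frac{10}{3} \left(-600\right) = - 15 \cdot 10 \cdot \frac{1}{3} \left(-600\right) = \left(-15\right) \frac{10}{3} \left(-600\right) = \left(-50\right) \left(-600\right) = 30000$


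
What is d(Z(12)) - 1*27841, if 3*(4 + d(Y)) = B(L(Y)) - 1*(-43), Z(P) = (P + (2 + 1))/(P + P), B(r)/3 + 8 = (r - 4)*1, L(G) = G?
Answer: -668209/24 ≈ -27842.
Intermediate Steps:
B(r) = -36 + 3*r (B(r) = -24 + 3*((r - 4)*1) = -24 + 3*((-4 + r)*1) = -24 + 3*(-4 + r) = -24 + (-12 + 3*r) = -36 + 3*r)
Z(P) = (3 + P)/(2*P) (Z(P) = (P + 3)/((2*P)) = (3 + P)*(1/(2*P)) = (3 + P)/(2*P))
d(Y) = -5/3 + Y (d(Y) = -4 + ((-36 + 3*Y) - 1*(-43))/3 = -4 + ((-36 + 3*Y) + 43)/3 = -4 + (7 + 3*Y)/3 = -4 + (7/3 + Y) = -5/3 + Y)
d(Z(12)) - 1*27841 = (-5/3 + (½)*(3 + 12)/12) - 1*27841 = (-5/3 + (½)*(1/12)*15) - 27841 = (-5/3 + 5/8) - 27841 = -25/24 - 27841 = -668209/24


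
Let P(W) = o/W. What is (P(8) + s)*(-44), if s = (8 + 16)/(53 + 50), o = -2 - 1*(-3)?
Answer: -3245/206 ≈ -15.752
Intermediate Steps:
o = 1 (o = -2 + 3 = 1)
s = 24/103 ≈ 0.23301
P(W) = 1/W
(P(8) + s)*(-44) = (1/8 + 24/103)*(-44) = (⅛ + 24/103)*(-44) = (295/824)*(-44) = -3245/206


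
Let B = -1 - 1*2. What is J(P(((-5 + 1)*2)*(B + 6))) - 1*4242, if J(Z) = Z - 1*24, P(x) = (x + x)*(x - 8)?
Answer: -2730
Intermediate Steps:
B = -3 (B = -1 - 2 = -3)
P(x) = 2*x*(-8 + x) (P(x) = (2*x)*(-8 + x) = 2*x*(-8 + x))
J(Z) = -24 + Z (J(Z) = Z - 24 = -24 + Z)
J(P(((-5 + 1)*2)*(B + 6))) - 1*4242 = (-24 + 2*(((-5 + 1)*2)*(-3 + 6))*(-8 + ((-5 + 1)*2)*(-3 + 6))) - 1*4242 = (-24 + 2*(-4*2*3)*(-8 - 4*2*3)) - 4242 = (-24 + 2*(-8*3)*(-8 - 8*3)) - 4242 = (-24 + 2*(-24)*(-8 - 24)) - 4242 = (-24 + 2*(-24)*(-32)) - 4242 = (-24 + 1536) - 4242 = 1512 - 4242 = -2730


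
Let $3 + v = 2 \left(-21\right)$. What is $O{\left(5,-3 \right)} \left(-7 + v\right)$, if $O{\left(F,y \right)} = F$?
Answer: $-260$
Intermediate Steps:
$v = -45$ ($v = -3 + 2 \left(-21\right) = -3 - 42 = -45$)
$O{\left(5,-3 \right)} \left(-7 + v\right) = 5 \left(-7 - 45\right) = 5 \left(-52\right) = -260$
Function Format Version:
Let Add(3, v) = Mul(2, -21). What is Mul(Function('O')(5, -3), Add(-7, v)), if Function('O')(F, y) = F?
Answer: -260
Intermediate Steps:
v = -45 (v = Add(-3, Mul(2, -21)) = Add(-3, -42) = -45)
Mul(Function('O')(5, -3), Add(-7, v)) = Mul(5, Add(-7, -45)) = Mul(5, -52) = -260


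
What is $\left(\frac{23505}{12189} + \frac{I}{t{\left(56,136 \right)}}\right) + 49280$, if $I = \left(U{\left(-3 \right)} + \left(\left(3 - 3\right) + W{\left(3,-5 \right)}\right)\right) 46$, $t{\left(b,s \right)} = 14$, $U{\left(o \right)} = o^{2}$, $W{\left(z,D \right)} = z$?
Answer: $\frac{1402748713}{28441} \approx 49321.0$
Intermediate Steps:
$I = 552$ ($I = \left(\left(-3\right)^{2} + \left(\left(3 - 3\right) + 3\right)\right) 46 = \left(9 + \left(0 + 3\right)\right) 46 = \left(9 + 3\right) 46 = 12 \cdot 46 = 552$)
$\left(\frac{23505}{12189} + \frac{I}{t{\left(56,136 \right)}}\right) + 49280 = \left(\frac{23505}{12189} + \frac{552}{14}\right) + 49280 = \left(23505 \cdot \frac{1}{12189} + 552 \cdot \frac{1}{14}\right) + 49280 = \left(\frac{7835}{4063} + \frac{276}{7}\right) + 49280 = \frac{1176233}{28441} + 49280 = \frac{1402748713}{28441}$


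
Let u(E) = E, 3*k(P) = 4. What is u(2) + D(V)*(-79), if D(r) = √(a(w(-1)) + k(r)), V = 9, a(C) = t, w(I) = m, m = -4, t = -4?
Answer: 2 - 158*I*√6/3 ≈ 2.0 - 129.01*I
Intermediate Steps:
w(I) = -4
a(C) = -4
k(P) = 4/3 (k(P) = (⅓)*4 = 4/3)
D(r) = 2*I*√6/3 (D(r) = √(-4 + 4/3) = √(-8/3) = 2*I*√6/3)
u(2) + D(V)*(-79) = 2 + (2*I*√6/3)*(-79) = 2 - 158*I*√6/3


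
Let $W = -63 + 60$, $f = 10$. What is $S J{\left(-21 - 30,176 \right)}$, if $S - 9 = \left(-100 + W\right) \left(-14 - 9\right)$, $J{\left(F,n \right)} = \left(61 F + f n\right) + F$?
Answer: $-3333956$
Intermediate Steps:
$J{\left(F,n \right)} = 10 n + 62 F$ ($J{\left(F,n \right)} = \left(61 F + 10 n\right) + F = \left(10 n + 61 F\right) + F = 10 n + 62 F$)
$W = -3$
$S = 2378$ ($S = 9 + \left(-100 - 3\right) \left(-14 - 9\right) = 9 - -2369 = 9 + 2369 = 2378$)
$S J{\left(-21 - 30,176 \right)} = 2378 \left(10 \cdot 176 + 62 \left(-21 - 30\right)\right) = 2378 \left(1760 + 62 \left(-21 - 30\right)\right) = 2378 \left(1760 + 62 \left(-51\right)\right) = 2378 \left(1760 - 3162\right) = 2378 \left(-1402\right) = -3333956$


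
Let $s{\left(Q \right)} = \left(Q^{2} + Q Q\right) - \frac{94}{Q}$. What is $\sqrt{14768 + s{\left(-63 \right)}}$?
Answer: $\frac{2 \sqrt{2503501}}{21} \approx 150.69$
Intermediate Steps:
$s{\left(Q \right)} = - \frac{94}{Q} + 2 Q^{2}$ ($s{\left(Q \right)} = \left(Q^{2} + Q^{2}\right) - \frac{94}{Q} = 2 Q^{2} - \frac{94}{Q} = - \frac{94}{Q} + 2 Q^{2}$)
$\sqrt{14768 + s{\left(-63 \right)}} = \sqrt{14768 + \frac{2 \left(-47 + \left(-63\right)^{3}\right)}{-63}} = \sqrt{14768 + 2 \left(- \frac{1}{63}\right) \left(-47 - 250047\right)} = \sqrt{14768 + 2 \left(- \frac{1}{63}\right) \left(-250094\right)} = \sqrt{14768 + \frac{500188}{63}} = \sqrt{\frac{1430572}{63}} = \frac{2 \sqrt{2503501}}{21}$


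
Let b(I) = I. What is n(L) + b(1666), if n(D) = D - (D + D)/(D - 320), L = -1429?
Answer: 411655/1749 ≈ 235.37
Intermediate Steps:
n(D) = D - 2*D/(-320 + D)
n(L) + b(1666) = -1429*(-322 - 1429)/(-320 - 1429) + 1666 = -1429*(-1751)/(-1749) + 1666 = -1429*(-1/1749)*(-1751) + 1666 = -2502179/1749 + 1666 = 411655/1749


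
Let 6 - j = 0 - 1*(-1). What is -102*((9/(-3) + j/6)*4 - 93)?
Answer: 10370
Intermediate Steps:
j = 5 (j = 6 - (0 - 1*(-1)) = 6 - (0 + 1) = 6 - 1*1 = 6 - 1 = 5)
-102*((9/(-3) + j/6)*4 - 93) = -102*((9/(-3) + 5/6)*4 - 93) = -102*((9*(-1/3) + 5*(1/6))*4 - 93) = -102*((-3 + 5/6)*4 - 93) = -102*(-13/6*4 - 93) = -102*(-26/3 - 93) = -102*(-305/3) = 10370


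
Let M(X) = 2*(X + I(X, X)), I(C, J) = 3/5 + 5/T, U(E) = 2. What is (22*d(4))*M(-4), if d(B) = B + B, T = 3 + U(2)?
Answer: -4224/5 ≈ -844.80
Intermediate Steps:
T = 5 (T = 3 + 2 = 5)
I(C, J) = 8/5 (I(C, J) = 3/5 + 5/5 = 3*(1/5) + 5*(1/5) = 3/5 + 1 = 8/5)
M(X) = 16/5 + 2*X (M(X) = 2*(X + 8/5) = 2*(8/5 + X) = 16/5 + 2*X)
d(B) = 2*B
(22*d(4))*M(-4) = (22*(2*4))*(16/5 + 2*(-4)) = (22*8)*(16/5 - 8) = 176*(-24/5) = -4224/5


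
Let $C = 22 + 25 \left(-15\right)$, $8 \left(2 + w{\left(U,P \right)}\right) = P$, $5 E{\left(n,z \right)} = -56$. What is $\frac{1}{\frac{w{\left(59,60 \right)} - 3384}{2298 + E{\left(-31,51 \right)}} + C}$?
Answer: $- \frac{22868}{8106189} \approx -0.0028211$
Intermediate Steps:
$E{\left(n,z \right)} = - \frac{56}{5}$ ($E{\left(n,z \right)} = \frac{1}{5} \left(-56\right) = - \frac{56}{5}$)
$w{\left(U,P \right)} = -2 + \frac{P}{8}$
$C = -353$ ($C = 22 - 375 = -353$)
$\frac{1}{\frac{w{\left(59,60 \right)} - 3384}{2298 + E{\left(-31,51 \right)}} + C} = \frac{1}{\frac{\left(-2 + \frac{1}{8} \cdot 60\right) - 3384}{2298 - \frac{56}{5}} - 353} = \frac{1}{\frac{\left(-2 + \frac{15}{2}\right) - 3384}{\frac{11434}{5}} - 353} = \frac{1}{\left(\frac{11}{2} - 3384\right) \frac{5}{11434} - 353} = \frac{1}{\left(- \frac{6757}{2}\right) \frac{5}{11434} - 353} = \frac{1}{- \frac{33785}{22868} - 353} = \frac{1}{- \frac{8106189}{22868}} = - \frac{22868}{8106189}$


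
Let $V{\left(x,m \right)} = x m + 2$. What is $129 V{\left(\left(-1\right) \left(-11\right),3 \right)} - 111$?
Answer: $4404$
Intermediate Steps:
$V{\left(x,m \right)} = 2 + m x$ ($V{\left(x,m \right)} = m x + 2 = 2 + m x$)
$129 V{\left(\left(-1\right) \left(-11\right),3 \right)} - 111 = 129 \left(2 + 3 \left(\left(-1\right) \left(-11\right)\right)\right) - 111 = 129 \left(2 + 3 \cdot 11\right) - 111 = 129 \left(2 + 33\right) - 111 = 129 \cdot 35 - 111 = 4515 - 111 = 4404$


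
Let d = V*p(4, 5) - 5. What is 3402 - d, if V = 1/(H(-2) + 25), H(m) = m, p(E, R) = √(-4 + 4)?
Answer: 3407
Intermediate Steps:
p(E, R) = 0 (p(E, R) = √0 = 0)
V = 1/23 (V = 1/(-2 + 25) = 1/23 ≈ 0.043478)
d = -5 (d = (1/23)*0 - 5 = 0 - 5 = -5)
3402 - d = 3402 - 1*(-5) = 3402 + 5 = 3407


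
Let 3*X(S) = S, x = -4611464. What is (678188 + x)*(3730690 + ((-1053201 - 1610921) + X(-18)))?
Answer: -4195082717112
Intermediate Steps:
X(S) = S/3
(678188 + x)*(3730690 + ((-1053201 - 1610921) + X(-18))) = (678188 - 4611464)*(3730690 + ((-1053201 - 1610921) + (1/3)*(-18))) = -3933276*(3730690 + (-2664122 - 6)) = -3933276*(3730690 - 2664128) = -3933276*1066562 = -4195082717112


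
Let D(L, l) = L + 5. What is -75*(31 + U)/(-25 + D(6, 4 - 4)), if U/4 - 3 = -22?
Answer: -3375/14 ≈ -241.07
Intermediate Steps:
D(L, l) = 5 + L
U = -76 (U = 12 + 4*(-22) = 12 - 88 = -76)
-75*(31 + U)/(-25 + D(6, 4 - 4)) = -75*(31 - 76)/(-25 + (5 + 6)) = -(-3375)/(-25 + 11) = -(-3375)/(-14) = -(-3375)*(-1)/14 = -75*45/14 = -3375/14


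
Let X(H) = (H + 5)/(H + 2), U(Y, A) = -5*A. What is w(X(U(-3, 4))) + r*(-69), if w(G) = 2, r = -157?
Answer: 10835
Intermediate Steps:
X(H) = (5 + H)/(2 + H)
w(X(U(-3, 4))) + r*(-69) = 2 - 157*(-69) = 2 + 10833 = 10835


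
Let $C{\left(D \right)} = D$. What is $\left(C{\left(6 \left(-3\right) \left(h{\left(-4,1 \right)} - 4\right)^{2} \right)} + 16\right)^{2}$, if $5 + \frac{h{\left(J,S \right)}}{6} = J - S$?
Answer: $5433458944$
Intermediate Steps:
$h{\left(J,S \right)} = -30 - 6 S + 6 J$ ($h{\left(J,S \right)} = -30 + 6 \left(J - S\right) = -30 + \left(- 6 S + 6 J\right) = -30 - 6 S + 6 J$)
$\left(C{\left(6 \left(-3\right) \left(h{\left(-4,1 \right)} - 4\right)^{2} \right)} + 16\right)^{2} = \left(6 \left(-3\right) \left(\left(-30 - 6 + 6 \left(-4\right)\right) - 4\right)^{2} + 16\right)^{2} = \left(- 18 \left(\left(-30 - 6 - 24\right) - 4\right)^{2} + 16\right)^{2} = \left(- 18 \left(-60 - 4\right)^{2} + 16\right)^{2} = \left(- 18 \left(-64\right)^{2} + 16\right)^{2} = \left(\left(-18\right) 4096 + 16\right)^{2} = \left(-73728 + 16\right)^{2} = \left(-73712\right)^{2} = 5433458944$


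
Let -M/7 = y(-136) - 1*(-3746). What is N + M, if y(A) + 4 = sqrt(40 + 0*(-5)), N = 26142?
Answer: -52 - 14*sqrt(10) ≈ -96.272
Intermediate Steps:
y(A) = -4 + 2*sqrt(10) (y(A) = -4 + sqrt(40 + 0*(-5)) = -4 + sqrt(40 + 0) = -4 + sqrt(40) = -4 + 2*sqrt(10))
M = -26194 - 14*sqrt(10) (M = -7*((-4 + 2*sqrt(10)) - 1*(-3746)) = -7*((-4 + 2*sqrt(10)) + 3746) = -7*(3742 + 2*sqrt(10)) = -26194 - 14*sqrt(10) ≈ -26238.)
N + M = 26142 + (-26194 - 14*sqrt(10)) = -52 - 14*sqrt(10)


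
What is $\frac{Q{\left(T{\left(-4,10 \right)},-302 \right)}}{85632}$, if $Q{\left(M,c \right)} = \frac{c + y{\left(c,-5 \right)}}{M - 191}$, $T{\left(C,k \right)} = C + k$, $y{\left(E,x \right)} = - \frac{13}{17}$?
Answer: $\frac{5147}{269312640} \approx 1.9112 \cdot 10^{-5}$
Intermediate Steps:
$y{\left(E,x \right)} = - \frac{13}{17}$ ($y{\left(E,x \right)} = \left(-13\right) \frac{1}{17} = - \frac{13}{17}$)
$Q{\left(M,c \right)} = \frac{- \frac{13}{17} + c}{-191 + M}$ ($Q{\left(M,c \right)} = \frac{c - \frac{13}{17}}{M - 191} = \frac{- \frac{13}{17} + c}{-191 + M}$)
$\frac{Q{\left(T{\left(-4,10 \right)},-302 \right)}}{85632} = \frac{\frac{1}{-191 + \left(-4 + 10\right)} \left(- \frac{13}{17} - 302\right)}{85632} = \frac{1}{-191 + 6} \left(- \frac{5147}{17}\right) \frac{1}{85632} = \frac{1}{-185} \left(- \frac{5147}{17}\right) \frac{1}{85632} = \left(- \frac{1}{185}\right) \left(- \frac{5147}{17}\right) \frac{1}{85632} = \frac{5147}{3145} \cdot \frac{1}{85632} = \frac{5147}{269312640}$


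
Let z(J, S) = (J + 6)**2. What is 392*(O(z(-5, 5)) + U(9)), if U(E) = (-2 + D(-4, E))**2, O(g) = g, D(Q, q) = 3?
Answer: 784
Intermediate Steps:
z(J, S) = (6 + J)**2
U(E) = 1 (U(E) = (-2 + 3)**2 = 1**2 = 1)
392*(O(z(-5, 5)) + U(9)) = 392*((6 - 5)**2 + 1) = 392*(1**2 + 1) = 392*(1 + 1) = 392*2 = 784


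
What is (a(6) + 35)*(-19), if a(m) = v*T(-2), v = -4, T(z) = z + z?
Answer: -969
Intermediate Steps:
T(z) = 2*z
a(m) = 16 (a(m) = -8*(-2) = -4*(-4) = 16)
(a(6) + 35)*(-19) = (16 + 35)*(-19) = 51*(-19) = -969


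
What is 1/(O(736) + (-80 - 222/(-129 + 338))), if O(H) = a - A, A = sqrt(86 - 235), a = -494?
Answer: -25119292/14451663813 + 43681*I*sqrt(149)/14451663813 ≈ -0.0017382 + 3.6895e-5*I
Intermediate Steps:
A = I*sqrt(149) (A = sqrt(-149) = I*sqrt(149) ≈ 12.207*I)
O(H) = -494 - I*sqrt(149)
1/(O(736) + (-80 - 222/(-129 + 338))) = 1/((-494 - I*sqrt(149)) + (-80 - 222/(-129 + 338))) = 1/((-494 - I*sqrt(149)) + (-80 - 222/209)) = 1/((-494 - I*sqrt(149)) - 16942/209) = 1/(-120188/209 - I*sqrt(149))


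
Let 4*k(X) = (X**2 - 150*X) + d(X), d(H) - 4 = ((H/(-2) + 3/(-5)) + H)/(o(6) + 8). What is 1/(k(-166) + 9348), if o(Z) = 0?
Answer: 80/1796831 ≈ 4.4523e-5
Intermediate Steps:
d(H) = 157/40 + H/16 (d(H) = 4 + ((H/(-2) + 3/(-5)) + H)/(0 + 8) = 4 + ((H*(-1/2) + 3*(-1/5)) + H)/8 = 4 + ((-H/2 - 3/5) + H)*(1/8) = 4 + ((-3/5 - H/2) + H)*(1/8) = 4 + (-3/5 + H/2)*(1/8) = 4 + (-3/40 + H/16) = 157/40 + H/16)
k(X) = 157/160 - 2399*X/64 + X**2/4 (k(X) = ((X**2 - 150*X) + (157/40 + X/16))/4 = (157/40 + X**2 - 2399*X/16)/4 = 157/160 - 2399*X/64 + X**2/4)
1/(k(-166) + 9348) = 1/((157/160 - 2399/64*(-166) + (1/4)*(-166)**2) + 9348) = 1/((157/160 + 199117/32 + (1/4)*27556) + 9348) = 1/((157/160 + 199117/32 + 6889) + 9348) = 1/(1048991/80 + 9348) = 1/(1796831/80) = 80/1796831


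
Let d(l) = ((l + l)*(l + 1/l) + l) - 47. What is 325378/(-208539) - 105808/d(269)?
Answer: -34613667050/15113446947 ≈ -2.2903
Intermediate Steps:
d(l) = -47 + l + 2*l*(l + 1/l) (d(l) = ((2*l)*(l + 1/l) + l) - 47 = (2*l*(l + 1/l) + l) - 47 = (l + 2*l*(l + 1/l)) - 47 = -47 + l + 2*l*(l + 1/l))
325378/(-208539) - 105808/d(269) = 325378/(-208539) - 105808/(-45 + 269 + 2*269²) = 325378*(-1/208539) - 105808/(-45 + 269 + 2*72361) = -325378/208539 - 105808/(-45 + 269 + 144722) = -325378/208539 - 105808/144946 = -325378/208539 - 105808*1/144946 = -325378/208539 - 52904/72473 = -34613667050/15113446947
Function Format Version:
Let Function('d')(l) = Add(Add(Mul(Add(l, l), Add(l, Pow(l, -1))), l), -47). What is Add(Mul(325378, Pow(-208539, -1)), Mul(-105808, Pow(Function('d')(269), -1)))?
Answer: Rational(-34613667050, 15113446947) ≈ -2.2903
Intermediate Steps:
Function('d')(l) = Add(-47, l, Mul(2, l, Add(l, Pow(l, -1)))) (Function('d')(l) = Add(Add(Mul(Mul(2, l), Add(l, Pow(l, -1))), l), -47) = Add(Add(Mul(2, l, Add(l, Pow(l, -1))), l), -47) = Add(Add(l, Mul(2, l, Add(l, Pow(l, -1)))), -47) = Add(-47, l, Mul(2, l, Add(l, Pow(l, -1)))))
Add(Mul(325378, Pow(-208539, -1)), Mul(-105808, Pow(Function('d')(269), -1))) = Add(Mul(325378, Pow(-208539, -1)), Mul(-105808, Pow(Add(-45, 269, Mul(2, Pow(269, 2))), -1))) = Add(Mul(325378, Rational(-1, 208539)), Mul(-105808, Pow(Add(-45, 269, Mul(2, 72361)), -1))) = Add(Rational(-325378, 208539), Mul(-105808, Pow(Add(-45, 269, 144722), -1))) = Add(Rational(-325378, 208539), Mul(-105808, Pow(144946, -1))) = Add(Rational(-325378, 208539), Mul(-105808, Rational(1, 144946))) = Add(Rational(-325378, 208539), Rational(-52904, 72473)) = Rational(-34613667050, 15113446947)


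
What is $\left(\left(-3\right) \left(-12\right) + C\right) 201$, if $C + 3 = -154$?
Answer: $-24321$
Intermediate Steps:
$C = -157$ ($C = -3 - 154 = -157$)
$\left(\left(-3\right) \left(-12\right) + C\right) 201 = \left(\left(-3\right) \left(-12\right) - 157\right) 201 = \left(36 - 157\right) 201 = \left(-121\right) 201 = -24321$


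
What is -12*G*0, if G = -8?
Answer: 0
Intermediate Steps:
-12*G*0 = -12*(-8)*0 = 96*0 = 0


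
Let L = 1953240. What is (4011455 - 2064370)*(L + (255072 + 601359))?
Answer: 5470668259035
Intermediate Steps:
(4011455 - 2064370)*(L + (255072 + 601359)) = (4011455 - 2064370)*(1953240 + (255072 + 601359)) = 1947085*(1953240 + 856431) = 1947085*2809671 = 5470668259035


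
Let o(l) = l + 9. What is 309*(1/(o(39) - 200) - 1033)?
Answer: -48518253/152 ≈ -3.1920e+5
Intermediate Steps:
o(l) = 9 + l
309*(1/(o(39) - 200) - 1033) = 309*(1/((9 + 39) - 200) - 1033) = 309*(1/(48 - 200) - 1033) = 309*(1/(-152) - 1033) = 309*(-1/152 - 1033) = 309*(-157017/152) = -48518253/152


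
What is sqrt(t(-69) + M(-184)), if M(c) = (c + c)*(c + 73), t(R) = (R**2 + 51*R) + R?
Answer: 3*sqrt(4669) ≈ 204.99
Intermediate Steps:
t(R) = R**2 + 52*R
M(c) = 2*c*(73 + c) (M(c) = (2*c)*(73 + c) = 2*c*(73 + c))
sqrt(t(-69) + M(-184)) = sqrt(-69*(52 - 69) + 2*(-184)*(73 - 184)) = sqrt(-69*(-17) + 2*(-184)*(-111)) = sqrt(1173 + 40848) = sqrt(42021) = 3*sqrt(4669)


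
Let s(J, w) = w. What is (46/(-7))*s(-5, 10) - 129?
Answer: -1363/7 ≈ -194.71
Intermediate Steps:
(46/(-7))*s(-5, 10) - 129 = (46/(-7))*10 - 129 = (46*(-⅐))*10 - 129 = -46/7*10 - 129 = -460/7 - 129 = -1363/7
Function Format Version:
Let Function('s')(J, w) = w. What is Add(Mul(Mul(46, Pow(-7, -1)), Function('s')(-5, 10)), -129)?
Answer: Rational(-1363, 7) ≈ -194.71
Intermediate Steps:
Add(Mul(Mul(46, Pow(-7, -1)), Function('s')(-5, 10)), -129) = Add(Mul(Mul(46, Pow(-7, -1)), 10), -129) = Add(Mul(Mul(46, Rational(-1, 7)), 10), -129) = Add(Mul(Rational(-46, 7), 10), -129) = Add(Rational(-460, 7), -129) = Rational(-1363, 7)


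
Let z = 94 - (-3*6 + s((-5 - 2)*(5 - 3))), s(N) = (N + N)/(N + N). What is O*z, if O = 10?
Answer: 1110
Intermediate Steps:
s(N) = 1 (s(N) = (2*N)/((2*N)) = (2*N)*(1/(2*N)) = 1)
z = 111 (z = 94 - (-3*6 + 1) = 94 - (-18 + 1) = 94 - 1*(-17) = 94 + 17 = 111)
O*z = 10*111 = 1110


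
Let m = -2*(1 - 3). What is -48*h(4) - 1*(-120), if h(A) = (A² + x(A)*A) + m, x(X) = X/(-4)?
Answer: -648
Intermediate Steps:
x(X) = -X/4 (x(X) = X*(-¼) = -X/4)
m = 4 (m = -2*(-2) = 4)
h(A) = 4 + 3*A²/4 (h(A) = (A² + (-A/4)*A) + 4 = (A² - A²/4) + 4 = 3*A²/4 + 4 = 4 + 3*A²/4)
-48*h(4) - 1*(-120) = -48*(4 + (¾)*4²) - 1*(-120) = -48*(4 + (¾)*16) + 120 = -48*(4 + 12) + 120 = -48*16 + 120 = -768 + 120 = -648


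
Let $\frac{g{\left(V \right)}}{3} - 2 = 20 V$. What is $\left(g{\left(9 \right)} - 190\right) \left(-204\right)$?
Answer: $-72624$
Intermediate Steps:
$g{\left(V \right)} = 6 + 60 V$ ($g{\left(V \right)} = 6 + 3 \cdot 20 V = 6 + 60 V$)
$\left(g{\left(9 \right)} - 190\right) \left(-204\right) = \left(\left(6 + 60 \cdot 9\right) - 190\right) \left(-204\right) = \left(\left(6 + 540\right) - 190\right) \left(-204\right) = \left(546 - 190\right) \left(-204\right) = 356 \left(-204\right) = -72624$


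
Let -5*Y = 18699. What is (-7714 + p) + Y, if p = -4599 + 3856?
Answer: -60984/5 ≈ -12197.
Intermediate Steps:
Y = -18699/5 (Y = -⅕*18699 = -18699/5 ≈ -3739.8)
p = -743
(-7714 + p) + Y = (-7714 - 743) - 18699/5 = -8457 - 18699/5 = -60984/5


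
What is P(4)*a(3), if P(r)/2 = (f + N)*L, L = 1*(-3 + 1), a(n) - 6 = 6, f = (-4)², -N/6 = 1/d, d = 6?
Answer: -720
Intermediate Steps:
N = -1 (N = -6/6 = -6*⅙ = -1)
f = 16
a(n) = 12 (a(n) = 6 + 6 = 12)
L = -2 (L = 1*(-2) = -2)
P(r) = -60 (P(r) = 2*((16 - 1)*(-2)) = 2*(15*(-2)) = 2*(-30) = -60)
P(4)*a(3) = -60*12 = -720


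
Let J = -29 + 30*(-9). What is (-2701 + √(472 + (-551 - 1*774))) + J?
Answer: -3000 + I*√853 ≈ -3000.0 + 29.206*I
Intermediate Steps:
J = -299 (J = -29 - 270 = -299)
(-2701 + √(472 + (-551 - 1*774))) + J = (-2701 + √(472 + (-551 - 1*774))) - 299 = (-2701 + √(472 + (-551 - 774))) - 299 = (-2701 + √(472 - 1325)) - 299 = (-2701 + √(-853)) - 299 = (-2701 + I*√853) - 299 = -3000 + I*√853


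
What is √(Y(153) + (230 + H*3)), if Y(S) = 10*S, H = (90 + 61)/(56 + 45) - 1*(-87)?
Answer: √20661974/101 ≈ 45.005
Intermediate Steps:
H = 8938/101 (H = 151/101 + 87 = 8938/101 ≈ 88.495)
√(Y(153) + (230 + H*3)) = √(10*153 + (230 + (8938/101)*3)) = √(1530 + (230 + 26814/101)) = √(1530 + 50044/101) = √(204574/101) = √20661974/101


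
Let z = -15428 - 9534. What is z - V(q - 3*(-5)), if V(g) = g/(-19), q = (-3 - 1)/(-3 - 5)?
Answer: -948525/38 ≈ -24961.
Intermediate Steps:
q = ½ (q = -4/(-8) = -4*(-⅛) = ½ ≈ 0.50000)
z = -24962
V(g) = -g/19 (V(g) = g*(-1/19) = -g/19)
z - V(q - 3*(-5)) = -24962 - (-1)*(½ - 3*(-5))/19 = -24962 - (-1)*(½ + 15)/19 = -24962 - (-1)*31/(19*2) = -24962 - 1*(-31/38) = -24962 + 31/38 = -948525/38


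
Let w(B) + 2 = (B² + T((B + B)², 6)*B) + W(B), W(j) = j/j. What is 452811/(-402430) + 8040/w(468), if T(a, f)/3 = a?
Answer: -557071032308277/495092649271010 ≈ -1.1252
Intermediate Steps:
T(a, f) = 3*a
W(j) = 1
w(B) = -1 + B² + 12*B³ (w(B) = -2 + ((B² + (3*(B + B)²)*B) + 1) = -2 + ((B² + (3*(2*B)²)*B) + 1) = -2 + ((B² + (3*(4*B²))*B) + 1) = -2 + ((B² + (12*B²)*B) + 1) = -2 + ((B² + 12*B³) + 1) = -2 + (1 + B² + 12*B³) = -1 + B² + 12*B³)
452811/(-402430) + 8040/w(468) = 452811/(-402430) + 8040/(-1 + 468² + 12*468³) = 452811*(-1/402430) + 8040/(-1 + 219024 + 12*102503232) = -452811/402430 + 8040/(-1 + 219024 + 1230038784) = -452811/402430 + 8040/1230257807 = -557071032308277/495092649271010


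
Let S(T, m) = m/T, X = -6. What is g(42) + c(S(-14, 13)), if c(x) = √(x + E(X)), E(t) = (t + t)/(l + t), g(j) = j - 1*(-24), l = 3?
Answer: 66 + √602/14 ≈ 67.753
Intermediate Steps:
g(j) = 24 + j (g(j) = j + 24 = 24 + j)
E(t) = 2*t/(3 + t) (E(t) = (t + t)/(3 + t) = (2*t)/(3 + t) = 2*t/(3 + t))
c(x) = √(4 + x) (c(x) = √(x + 2*(-6)/(3 - 6)) = √(x + 2*(-6)/(-3)) = √(x + 2*(-6)*(-⅓)) = √(x + 4) = √(4 + x))
g(42) + c(S(-14, 13)) = (24 + 42) + √(4 + 13/(-14)) = 66 + √(4 + 13*(-1/14)) = 66 + √(4 - 13/14) = 66 + √(43/14) = 66 + √602/14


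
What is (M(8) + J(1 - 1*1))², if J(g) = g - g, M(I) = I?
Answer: 64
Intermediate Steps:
J(g) = 0
(M(8) + J(1 - 1*1))² = (8 + 0)² = 8² = 64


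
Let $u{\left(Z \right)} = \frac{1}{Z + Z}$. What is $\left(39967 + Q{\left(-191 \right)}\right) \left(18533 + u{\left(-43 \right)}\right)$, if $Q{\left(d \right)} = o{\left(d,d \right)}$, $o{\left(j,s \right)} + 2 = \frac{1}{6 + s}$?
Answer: $\frac{5892036055794}{7955} \approx 7.4067 \cdot 10^{8}$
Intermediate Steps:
$o{\left(j,s \right)} = -2 + \frac{1}{6 + s}$
$Q{\left(d \right)} = \frac{-11 - 2 d}{6 + d}$
$u{\left(Z \right)} = \frac{1}{2 Z}$
$\left(39967 + Q{\left(-191 \right)}\right) \left(18533 + u{\left(-43 \right)}\right) = \left(39967 + \frac{-11 - -382}{6 - 191}\right) \left(18533 + \frac{1}{2 \left(-43\right)}\right) = \left(39967 + \frac{-11 + 382}{-185}\right) \left(18533 + \frac{1}{2} \left(- \frac{1}{43}\right)\right) = \left(39967 - \frac{371}{185}\right) \left(18533 - \frac{1}{86}\right) = \left(39967 - \frac{371}{185}\right) \frac{1593837}{86} = \frac{7393524}{185} \cdot \frac{1593837}{86} = \frac{5892036055794}{7955}$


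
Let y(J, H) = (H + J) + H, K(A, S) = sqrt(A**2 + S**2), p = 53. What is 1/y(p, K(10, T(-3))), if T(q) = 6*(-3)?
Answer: 1/21 - 4*sqrt(106)/1113 ≈ 0.010618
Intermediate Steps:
T(q) = -18
y(J, H) = J + 2*H
1/y(p, K(10, T(-3))) = 1/(53 + 2*sqrt(10**2 + (-18)**2)) = 1/(53 + 2*sqrt(100 + 324)) = 1/(53 + 2*sqrt(424)) = 1/(53 + 2*(2*sqrt(106))) = 1/(53 + 4*sqrt(106))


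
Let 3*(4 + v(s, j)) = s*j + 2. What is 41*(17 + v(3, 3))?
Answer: 2050/3 ≈ 683.33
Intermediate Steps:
v(s, j) = -10/3 + j*s/3 (v(s, j) = -4 + (s*j + 2)/3 = -4 + (j*s + 2)/3 = -4 + (2 + j*s)/3 = -4 + (2/3 + j*s/3) = -10/3 + j*s/3)
41*(17 + v(3, 3)) = 41*(17 + (-10/3 + (1/3)*3*3)) = 41*(17 + (-10/3 + 3)) = 41*(17 - 1/3) = 41*(50/3) = 2050/3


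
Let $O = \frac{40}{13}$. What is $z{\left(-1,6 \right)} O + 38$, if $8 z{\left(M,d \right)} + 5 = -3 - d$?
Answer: $\frac{424}{13} \approx 32.615$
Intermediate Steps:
$O = \frac{40}{13}$ ($O = 40 \cdot \frac{1}{13} = \frac{40}{13} \approx 3.0769$)
$z{\left(M,d \right)} = -1 - \frac{d}{8}$ ($z{\left(M,d \right)} = - \frac{5}{8} + \frac{-3 - d}{8} = - \frac{5}{8} - \left(\frac{3}{8} + \frac{d}{8}\right) = -1 - \frac{d}{8}$)
$z{\left(-1,6 \right)} O + 38 = \left(-1 - \frac{3}{4}\right) \frac{40}{13} + 38 = \left(- \frac{7}{4}\right) \frac{40}{13} + 38 = - \frac{70}{13} + 38 = \frac{424}{13}$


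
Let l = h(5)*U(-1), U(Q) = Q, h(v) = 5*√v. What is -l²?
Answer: -125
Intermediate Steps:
l = -5*√5 (l = (5*√5)*(-1) = -5*√5 ≈ -11.180)
-l² = -(-5*√5)² = -1*125 = -125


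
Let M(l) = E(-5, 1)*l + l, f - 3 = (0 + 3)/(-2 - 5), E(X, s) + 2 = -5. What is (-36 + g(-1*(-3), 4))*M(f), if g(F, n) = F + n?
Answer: 3132/7 ≈ 447.43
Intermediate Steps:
E(X, s) = -7 (E(X, s) = -2 - 5 = -7)
f = 18/7 (f = 3 + (0 + 3)/(-2 - 5) = 3 + 3/(-7) = 3 + 3*(-1/7) = 3 - 3/7 = 18/7 ≈ 2.5714)
M(l) = -6*l (M(l) = -7*l + l = -6*l)
(-36 + g(-1*(-3), 4))*M(f) = (-36 + (-1*(-3) + 4))*(-6*18/7) = (-36 + (3 + 4))*(-108/7) = (-36 + 7)*(-108/7) = -29*(-108/7) = 3132/7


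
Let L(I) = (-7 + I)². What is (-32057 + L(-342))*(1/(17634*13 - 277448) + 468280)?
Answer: 1012936295628088/24103 ≈ 4.2025e+10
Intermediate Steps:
(-32057 + L(-342))*(1/(17634*13 - 277448) + 468280) = (-32057 + (-7 - 342)²)*(1/(17634*13 - 277448) + 468280) = (-32057 + (-349)²)*(1/(229242 - 277448) + 468280) = (-32057 + 121801)*(1/(-48206) + 468280) = 89744*(-1/48206 + 468280) = 89744*(22573905679/48206) = 1012936295628088/24103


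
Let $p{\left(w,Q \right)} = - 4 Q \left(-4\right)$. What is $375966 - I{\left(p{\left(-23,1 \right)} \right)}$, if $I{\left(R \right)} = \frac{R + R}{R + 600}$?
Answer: $\frac{28949378}{77} \approx 3.7597 \cdot 10^{5}$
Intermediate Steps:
$p{\left(w,Q \right)} = 16 Q$
$I{\left(R \right)} = \frac{2 R}{600 + R}$
$375966 - I{\left(p{\left(-23,1 \right)} \right)} = 375966 - \frac{2 \cdot 16 \cdot 1}{600 + 16 \cdot 1} = 375966 - 2 \cdot 16 \frac{1}{600 + 16} = 375966 - 2 \cdot 16 \cdot \frac{1}{616} = 375966 - \frac{4}{77} = \frac{28949378}{77}$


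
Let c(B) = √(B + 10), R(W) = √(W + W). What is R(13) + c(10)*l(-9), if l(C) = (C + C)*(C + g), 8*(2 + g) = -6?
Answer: √26 + 423*√5 ≈ 950.96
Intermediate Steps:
g = -11/4 (g = -2 + (⅛)*(-6) = -2 - ¾ = -11/4 ≈ -2.7500)
R(W) = √2*√W (R(W) = √(2*W) = √2*√W)
l(C) = 2*C*(-11/4 + C) (l(C) = (C + C)*(C - 11/4) = (2*C)*(-11/4 + C) = 2*C*(-11/4 + C))
c(B) = √(10 + B)
R(13) + c(10)*l(-9) = √2*√13 + √(10 + 10)*((½)*(-9)*(-11 + 4*(-9))) = √26 + √20*((½)*(-9)*(-11 - 36)) = √26 + (2*√5)*((½)*(-9)*(-47)) = √26 + (2*√5)*(423/2) = √26 + 423*√5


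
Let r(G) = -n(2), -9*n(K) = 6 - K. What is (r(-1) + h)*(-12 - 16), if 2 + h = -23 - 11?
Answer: 8960/9 ≈ 995.56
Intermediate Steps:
n(K) = -⅔ + K/9 (n(K) = -(6 - K)/9 = -⅔ + K/9)
r(G) = 4/9 (r(G) = -(-⅔ + (⅑)*2) = -(-⅔ + 2/9) = -1*(-4/9) = 4/9)
h = -36 (h = -2 + (-23 - 11) = -2 - 34 = -36)
(r(-1) + h)*(-12 - 16) = (4/9 - 36)*(-12 - 16) = -320/9*(-28) = 8960/9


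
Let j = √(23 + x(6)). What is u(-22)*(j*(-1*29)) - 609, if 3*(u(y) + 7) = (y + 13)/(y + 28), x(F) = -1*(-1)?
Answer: -609 + 435*√6 ≈ 456.53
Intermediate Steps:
x(F) = 1
u(y) = -7 + (13 + y)/(3*(28 + y)) (u(y) = -7 + ((y + 13)/(y + 28))/3 = -7 + ((13 + y)/(28 + y))/3 = -7 + (13 + y)/(3*(28 + y)))
j = 2*√6 (j = √(23 + 1) = √24 = 2*√6 ≈ 4.8990)
u(-22)*(j*(-1*29)) - 609 = (5*(-115 - 4*(-22))/(3*(28 - 22)))*((2*√6)*(-1*29)) - 609 = ((5/3)*(-115 + 88)/6)*((2*√6)*(-29)) - 609 = ((5/3)*(⅙)*(-27))*(-58*√6) - 609 = -(-435)*√6 - 609 = 435*√6 - 609 = -609 + 435*√6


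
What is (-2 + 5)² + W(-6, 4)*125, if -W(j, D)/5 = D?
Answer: -2491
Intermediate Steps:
W(j, D) = -5*D
(-2 + 5)² + W(-6, 4)*125 = (-2 + 5)² - 5*4*125 = 3² - 20*125 = 9 - 2500 = -2491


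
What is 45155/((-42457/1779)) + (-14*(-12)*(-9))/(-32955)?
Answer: -882411835497/466390145 ≈ -1892.0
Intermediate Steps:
45155/((-42457/1779)) + (-14*(-12)*(-9))/(-32955) = 45155/((-42457*1/1779)) + (168*(-9))*(-1/32955) = 45155/(-42457/1779) - 1512*(-1/32955) = 45155*(-1779/42457) + 504/10985 = -80330745/42457 + 504/10985 = -882411835497/466390145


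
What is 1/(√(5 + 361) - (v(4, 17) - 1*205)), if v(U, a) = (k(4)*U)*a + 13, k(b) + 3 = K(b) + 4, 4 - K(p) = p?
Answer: 62/7505 - √366/15010 ≈ 0.0069866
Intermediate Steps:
K(p) = 4 - p
k(b) = 5 - b (k(b) = -3 + ((4 - b) + 4) = -3 + (8 - b) = 5 - b)
v(U, a) = 13 + U*a (v(U, a) = ((5 - 1*4)*U)*a + 13 = ((5 - 4)*U)*a + 13 = (1*U)*a + 13 = U*a + 13 = 13 + U*a)
1/(√(5 + 361) - (v(4, 17) - 1*205)) = 1/(√(5 + 361) - ((13 + 4*17) - 1*205)) = 1/(√366 - ((13 + 68) - 205)) = 1/(√366 - (81 - 205)) = 1/(√366 - 1*(-124)) = 1/(√366 + 124) = 1/(124 + √366)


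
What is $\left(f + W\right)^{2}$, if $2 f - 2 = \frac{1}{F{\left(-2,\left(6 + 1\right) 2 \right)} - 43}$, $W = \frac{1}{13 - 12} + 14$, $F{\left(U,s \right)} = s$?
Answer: $\frac{859329}{3364} \approx 255.45$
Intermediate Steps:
$W = 15$ ($W = 1^{-1} + 14 = 1 + 14 = 15$)
$f = \frac{57}{58}$ ($f = 1 + \frac{1}{2 \left(\left(6 + 1\right) 2 - 43\right)} = 1 + \frac{1}{2 \left(7 \cdot 2 - 43\right)} = 1 + \frac{1}{2 \left(14 - 43\right)} = 1 + \frac{1}{2 \left(-29\right)} = 1 + \frac{1}{2} \left(- \frac{1}{29}\right) = 1 - \frac{1}{58} = \frac{57}{58} \approx 0.98276$)
$\left(f + W\right)^{2} = \left(\frac{57}{58} + 15\right)^{2} = \left(\frac{927}{58}\right)^{2} = \frac{859329}{3364}$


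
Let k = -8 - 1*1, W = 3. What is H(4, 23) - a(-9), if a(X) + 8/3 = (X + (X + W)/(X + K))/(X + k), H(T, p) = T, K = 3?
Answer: 56/9 ≈ 6.2222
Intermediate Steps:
k = -9 (k = -8 - 1 = -9)
a(X) = -8/3 + (1 + X)/(-9 + X) (a(X) = -8/3 + (X + (X + 3)/(X + 3))/(X - 9) = -8/3 + (X + (3 + X)/(3 + X))/(-9 + X) = -8/3 + (X + 1)/(-9 + X) = -8/3 + (1 + X)/(-9 + X))
H(4, 23) - a(-9) = 4 - 5*(15 - 1*(-9))/(3*(-9 - 9)) = 4 - 5*(15 + 9)/(3*(-18)) = 4 - 5*(-1)*24/(3*18) = 4 - 1*(-20/9) = 4 + 20/9 = 56/9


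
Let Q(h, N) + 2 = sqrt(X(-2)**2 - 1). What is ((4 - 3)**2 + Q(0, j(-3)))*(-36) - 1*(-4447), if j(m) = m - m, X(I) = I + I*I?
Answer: 4483 - 36*sqrt(3) ≈ 4420.6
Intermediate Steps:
X(I) = I + I**2
j(m) = 0
Q(h, N) = -2 + sqrt(3) (Q(h, N) = -2 + sqrt((-2*(1 - 2))**2 - 1) = -2 + sqrt((-2*(-1))**2 - 1) = -2 + sqrt(2**2 - 1) = -2 + sqrt(4 - 1) = -2 + sqrt(3))
((4 - 3)**2 + Q(0, j(-3)))*(-36) - 1*(-4447) = ((4 - 3)**2 + (-2 + sqrt(3)))*(-36) - 1*(-4447) = (1**2 + (-2 + sqrt(3)))*(-36) + 4447 = (1 + (-2 + sqrt(3)))*(-36) + 4447 = (-1 + sqrt(3))*(-36) + 4447 = (36 - 36*sqrt(3)) + 4447 = 4483 - 36*sqrt(3)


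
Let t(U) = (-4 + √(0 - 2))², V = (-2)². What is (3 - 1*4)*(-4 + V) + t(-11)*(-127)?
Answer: -1778 + 1016*I*√2 ≈ -1778.0 + 1436.8*I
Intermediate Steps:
V = 4
t(U) = (-4 + I*√2)² (t(U) = (-4 + √(-2))² = (-4 + I*√2)²)
(3 - 1*4)*(-4 + V) + t(-11)*(-127) = (3 - 1*4)*(-4 + 4) + (4 - I*√2)²*(-127) = (3 - 4)*0 - 127*(4 - I*√2)² = -1*0 - 127*(4 - I*√2)² = 0 - 127*(4 - I*√2)² = -127*(4 - I*√2)²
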